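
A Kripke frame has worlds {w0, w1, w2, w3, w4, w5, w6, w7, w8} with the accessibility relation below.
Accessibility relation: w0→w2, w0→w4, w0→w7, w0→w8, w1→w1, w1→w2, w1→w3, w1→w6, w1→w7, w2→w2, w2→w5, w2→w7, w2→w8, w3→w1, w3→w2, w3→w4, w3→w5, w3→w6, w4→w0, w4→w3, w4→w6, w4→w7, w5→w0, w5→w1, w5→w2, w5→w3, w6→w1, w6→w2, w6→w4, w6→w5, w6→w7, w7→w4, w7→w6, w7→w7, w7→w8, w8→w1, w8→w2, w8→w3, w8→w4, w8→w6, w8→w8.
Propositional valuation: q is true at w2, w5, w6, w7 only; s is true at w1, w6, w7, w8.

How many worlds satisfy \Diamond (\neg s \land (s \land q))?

Recall that \Diamond ψ holds at a world iff ψ holds at some accessible world.
Let φ = \Diamond (\neg s \land (s \land q)). Evaluate φ at each world:
  w0 (successors {w2, w4, w7, w8}): φ is false.
  w1 (successors {w1, w2, w3, w6, w7}): φ is false.
  w2 (successors {w2, w5, w7, w8}): φ is false.
  w3 (successors {w1, w2, w4, w5, w6}): φ is false.
  w4 (successors {w0, w3, w6, w7}): φ is false.
  w5 (successors {w0, w1, w2, w3}): φ is false.
  w6 (successors {w1, w2, w4, w5, w7}): φ is false.
  w7 (successors {w4, w6, w7, w8}): φ is false.
  w8 (successors {w1, w2, w3, w4, w6, w8}): φ is false.
For instance, at w8:
  At w8: \Diamond (\neg s \land (s \land q)) requires \neg s \land (s \land q) at some successor in {w1, w2, w3, w4, w6, w8}.
    At w1: \neg s \land (s \land q) is false.
    At w2: \neg s \land (s \land q) is false.
    At w3: \neg s \land (s \land q) is false.
    At w4: \neg s \land (s \land q) is false.
    At w6: \neg s \land (s \land q) is false.
    At w8: \neg s \land (s \land q) is false.
  So \Diamond (\neg s \land (s \land q)) is false at w8.
Satisfying worlds: none.

0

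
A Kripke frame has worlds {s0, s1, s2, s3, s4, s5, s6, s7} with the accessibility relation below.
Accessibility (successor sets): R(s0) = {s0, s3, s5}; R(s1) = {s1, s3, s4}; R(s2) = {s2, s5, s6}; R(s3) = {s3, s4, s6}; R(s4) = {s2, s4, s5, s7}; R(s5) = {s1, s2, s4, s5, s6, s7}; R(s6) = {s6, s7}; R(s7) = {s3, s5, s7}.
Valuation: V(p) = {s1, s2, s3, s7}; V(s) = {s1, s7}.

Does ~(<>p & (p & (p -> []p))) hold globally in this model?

Yes

Let φ = ~(<>p & (p & (p -> []p))). Evaluate φ at each world:
  s0 (successors {s0, s3, s5}): φ is true.
  s1 (successors {s1, s3, s4}): φ is true.
  s2 (successors {s2, s5, s6}): φ is true.
  s3 (successors {s3, s4, s6}): φ is true.
  s4 (successors {s2, s4, s5, s7}): φ is true.
  s5 (successors {s1, s2, s4, s5, s6, s7}): φ is true.
  s6 (successors {s6, s7}): φ is true.
  s7 (successors {s3, s5, s7}): φ is true.
For instance, at s7:
  At s7: <>p & (p & (p -> []p)) is false, so ~(<>p & (p & (p -> []p))) is true.
    At s7: <>p is true, p & (p -> []p) is false, so <>p & (p & (p -> []p)) is false.
      At s7: <>p requires p at some successor in {s3, s5, s7}.
        p holds at s3, so <>p is true at s7.
      At s7: p is true, p -> []p is false, so p & (p -> []p) is false.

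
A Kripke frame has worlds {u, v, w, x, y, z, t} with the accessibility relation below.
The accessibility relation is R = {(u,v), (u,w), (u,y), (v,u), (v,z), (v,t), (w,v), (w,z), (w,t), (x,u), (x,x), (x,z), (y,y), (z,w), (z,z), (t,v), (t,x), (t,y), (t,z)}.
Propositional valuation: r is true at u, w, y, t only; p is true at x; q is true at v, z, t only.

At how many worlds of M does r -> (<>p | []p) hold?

Let φ = r -> (<>p | []p). Evaluate φ at each world:
  u (successors {v, w, y}): φ is false.
  v (successors {u, z, t}): φ is true.
  w (successors {v, z, t}): φ is false.
  x (successors {u, x, z}): φ is true.
  y (successors {y}): φ is false.
  z (successors {w, z}): φ is true.
  t (successors {v, x, y, z}): φ is true.
For instance, at w:
  At w: r is true, <>p | []p is false, so r -> (<>p | []p) is false.
    At w: <>p is false, []p is false, so <>p | []p is false.
      At w: <>p requires p at some successor in {v, z, t}.
        At v: p is false.
        At z: p is false.
        At t: p is false.
      So <>p is false at w.
      At w: []p requires p at every successor {v, z, t}.
        p fails at v, so []p is false at w.
Satisfying worlds: {v, x, z, t}

4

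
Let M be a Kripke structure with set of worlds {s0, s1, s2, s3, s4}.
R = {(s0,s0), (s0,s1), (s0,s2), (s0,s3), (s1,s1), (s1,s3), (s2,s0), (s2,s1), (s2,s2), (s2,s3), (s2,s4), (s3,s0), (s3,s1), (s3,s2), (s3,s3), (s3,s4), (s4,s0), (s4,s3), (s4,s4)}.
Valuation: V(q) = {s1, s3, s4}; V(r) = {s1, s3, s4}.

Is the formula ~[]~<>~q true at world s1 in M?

At s1: []~<>~q is false, so ~[]~<>~q is true.
  At s1: []~<>~q requires ~<>~q at every successor {s1, s3}.
    ~<>~q fails at s3, so []~<>~q is false at s1.
      At s3: <>~q is true, so ~<>~q is false.

Yes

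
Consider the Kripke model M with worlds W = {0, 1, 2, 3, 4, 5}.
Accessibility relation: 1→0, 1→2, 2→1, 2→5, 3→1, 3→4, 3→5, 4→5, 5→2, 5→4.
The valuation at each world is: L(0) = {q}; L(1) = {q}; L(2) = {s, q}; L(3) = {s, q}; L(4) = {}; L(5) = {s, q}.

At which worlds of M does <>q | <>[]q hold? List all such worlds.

1, 2, 3, 4, 5

Let φ = <>q | <>[]q. Evaluate φ at each world:
  0 (successors ∅): φ is false.
  1 (successors {0, 2}): φ is true.
  2 (successors {1, 5}): φ is true.
  3 (successors {1, 4, 5}): φ is true.
  4 (successors {5}): φ is true.
  5 (successors {2, 4}): φ is true.
For instance, at 5:
  At 5: <>q is true, <>[]q is true, so <>q | <>[]q is true.
    At 5: <>q requires q at some successor in {2, 4}.
      q holds at 2, so <>q is true at 5.
    At 5: <>[]q requires []q at some successor in {2, 4}.
      []q holds at 2, so <>[]q is true at 5.
Satisfying worlds: {1, 2, 3, 4, 5}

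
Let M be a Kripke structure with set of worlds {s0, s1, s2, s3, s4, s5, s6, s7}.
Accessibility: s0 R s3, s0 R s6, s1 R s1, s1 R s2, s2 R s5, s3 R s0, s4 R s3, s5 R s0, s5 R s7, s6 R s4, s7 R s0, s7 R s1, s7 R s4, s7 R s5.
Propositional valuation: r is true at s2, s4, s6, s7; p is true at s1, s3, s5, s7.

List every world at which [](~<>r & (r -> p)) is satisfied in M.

s4

Let φ = [](~<>r & (r -> p)). Evaluate φ at each world:
  s0 (successors {s3, s6}): φ is false.
  s1 (successors {s1, s2}): φ is false.
  s2 (successors {s5}): φ is false.
  s3 (successors {s0}): φ is false.
  s4 (successors {s3}): φ is true.
  s5 (successors {s0, s7}): φ is false.
  s6 (successors {s4}): φ is false.
  s7 (successors {s0, s1, s4, s5}): φ is false.
For instance, at s7:
  At s7: [](~<>r & (r -> p)) requires ~<>r & (r -> p) at every successor {s0, s1, s4, s5}.
    ~<>r & (r -> p) fails at s0, so [](~<>r & (r -> p)) is false at s7.
      At s0: ~<>r is false, r -> p is true, so ~<>r & (r -> p) is false.
Satisfying worlds: {s4}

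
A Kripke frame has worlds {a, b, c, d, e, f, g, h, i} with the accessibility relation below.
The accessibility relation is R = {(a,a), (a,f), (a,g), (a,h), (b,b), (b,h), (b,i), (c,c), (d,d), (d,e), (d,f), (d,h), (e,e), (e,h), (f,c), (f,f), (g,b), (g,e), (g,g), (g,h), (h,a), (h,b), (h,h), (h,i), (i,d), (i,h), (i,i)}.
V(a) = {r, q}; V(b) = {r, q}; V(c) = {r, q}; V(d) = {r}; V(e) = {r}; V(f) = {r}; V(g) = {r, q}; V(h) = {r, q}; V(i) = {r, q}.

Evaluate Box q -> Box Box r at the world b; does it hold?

At b: Box q is true, Box Box r is true, so Box q -> Box Box r is true.
  At b: Box q requires q at every successor {b, h, i}.
    At b: q is true.
    At h: q is true.
    At i: q is true.
  So Box q is true at b.
  At b: Box Box r requires Box r at every successor {b, h, i}.
      At b: Box r requires r at every successor {b, h, i}.
        At b: r is true.
        At h: r is true.
        At i: r is true.
      So Box r is true at b.
      At h: Box r requires r at every successor {a, b, h, i}.
        At a: r is true.
        At b: r is true.
        At h: r is true.
        At i: r is true.
      So Box r is true at h.
      At i: Box r requires r at every successor {d, h, i}.
        At d: r is true.
        At h: r is true.
        At i: r is true.
      So Box r is true at i.
  So Box Box r is true at b.

Yes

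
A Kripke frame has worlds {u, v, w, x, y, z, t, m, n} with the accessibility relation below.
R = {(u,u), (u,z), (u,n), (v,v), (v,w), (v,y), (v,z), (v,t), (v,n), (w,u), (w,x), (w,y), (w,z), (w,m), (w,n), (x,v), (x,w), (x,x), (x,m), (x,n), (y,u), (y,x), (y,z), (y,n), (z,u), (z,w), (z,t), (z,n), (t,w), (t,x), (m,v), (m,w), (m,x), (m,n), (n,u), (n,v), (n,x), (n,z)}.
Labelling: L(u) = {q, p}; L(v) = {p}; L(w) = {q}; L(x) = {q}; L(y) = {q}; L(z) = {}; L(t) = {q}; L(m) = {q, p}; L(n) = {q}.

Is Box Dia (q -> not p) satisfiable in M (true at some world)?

Yes

Recall that Box ψ holds at a world iff ψ holds at every accessible world, and Dia ψ holds iff ψ holds at some accessible world.
Let φ = Box Dia (q -> not p). Evaluate φ at each world:
  u (successors {u, z, n}): φ is true.
  v (successors {v, w, y, z, t, n}): φ is true.
  w (successors {u, x, y, z, m, n}): φ is true.
  x (successors {v, w, x, m, n}): φ is true.
  y (successors {u, x, z, n}): φ is true.
  z (successors {u, w, t, n}): φ is true.
  t (successors {w, x}): φ is true.
  m (successors {v, w, x, n}): φ is true.
  n (successors {u, v, x, z}): φ is true.
Detail at u (witness):
  At u: Box Dia (q -> not p) requires Dia (q -> not p) at every successor {u, z, n}.
      At u: Dia (q -> not p) requires q -> not p at some successor in {u, z, n}.
        q -> not p holds at z, so Dia (q -> not p) is true at u.
      At z: Dia (q -> not p) requires q -> not p at some successor in {u, w, t, n}.
        q -> not p holds at w, so Dia (q -> not p) is true at z.
      At n: Dia (q -> not p) requires q -> not p at some successor in {u, v, x, z}.
        q -> not p holds at v, so Dia (q -> not p) is true at n.
  So Box Dia (q -> not p) is true at u.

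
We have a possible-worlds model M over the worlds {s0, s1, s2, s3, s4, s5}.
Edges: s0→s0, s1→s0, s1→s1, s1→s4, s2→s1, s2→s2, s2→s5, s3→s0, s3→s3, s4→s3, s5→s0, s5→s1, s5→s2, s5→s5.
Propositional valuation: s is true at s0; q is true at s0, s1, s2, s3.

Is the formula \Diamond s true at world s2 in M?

At s2: \Diamond s requires s at some successor in {s1, s2, s5}.
  At s1: s is false.
  At s2: s is false.
  At s5: s is false.
So \Diamond s is false at s2.

No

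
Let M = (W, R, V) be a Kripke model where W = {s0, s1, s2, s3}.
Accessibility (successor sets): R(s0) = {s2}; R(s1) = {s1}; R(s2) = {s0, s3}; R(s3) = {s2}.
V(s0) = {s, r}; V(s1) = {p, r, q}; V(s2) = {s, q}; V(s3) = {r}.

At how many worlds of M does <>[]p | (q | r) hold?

Recall that []ψ holds at a world iff ψ holds at every accessible world, and <>ψ holds iff ψ holds at some accessible world.
Let φ = <>[]p | (q | r). Evaluate φ at each world:
  s0 (successors {s2}): φ is true.
  s1 (successors {s1}): φ is true.
  s2 (successors {s0, s3}): φ is true.
  s3 (successors {s2}): φ is true.
For instance, at s3:
  At s3: <>[]p is false, q | r is true, so <>[]p | (q | r) is true.
    At s3: <>[]p requires []p at some successor in {s2}.
      At s2: []p is false.
    So <>[]p is false at s3.
Satisfying worlds: {s0, s1, s2, s3}

4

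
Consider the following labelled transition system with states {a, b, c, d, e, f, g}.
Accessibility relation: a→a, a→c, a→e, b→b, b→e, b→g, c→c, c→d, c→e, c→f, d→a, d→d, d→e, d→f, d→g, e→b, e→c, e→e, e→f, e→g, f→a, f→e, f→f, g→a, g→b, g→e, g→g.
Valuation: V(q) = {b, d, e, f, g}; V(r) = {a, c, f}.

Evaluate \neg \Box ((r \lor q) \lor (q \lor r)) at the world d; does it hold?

No

At d: \Box ((r \lor q) \lor (q \lor r)) is true, so \neg \Box ((r \lor q) \lor (q \lor r)) is false.
  At d: \Box ((r \lor q) \lor (q \lor r)) requires (r \lor q) \lor (q \lor r) at every successor {a, d, e, f, g}.
    At a: (r \lor q) \lor (q \lor r) is true.
    At d: (r \lor q) \lor (q \lor r) is true.
    At e: (r \lor q) \lor (q \lor r) is true.
    At f: (r \lor q) \lor (q \lor r) is true.
    At g: (r \lor q) \lor (q \lor r) is true.
  So \Box ((r \lor q) \lor (q \lor r)) is true at d.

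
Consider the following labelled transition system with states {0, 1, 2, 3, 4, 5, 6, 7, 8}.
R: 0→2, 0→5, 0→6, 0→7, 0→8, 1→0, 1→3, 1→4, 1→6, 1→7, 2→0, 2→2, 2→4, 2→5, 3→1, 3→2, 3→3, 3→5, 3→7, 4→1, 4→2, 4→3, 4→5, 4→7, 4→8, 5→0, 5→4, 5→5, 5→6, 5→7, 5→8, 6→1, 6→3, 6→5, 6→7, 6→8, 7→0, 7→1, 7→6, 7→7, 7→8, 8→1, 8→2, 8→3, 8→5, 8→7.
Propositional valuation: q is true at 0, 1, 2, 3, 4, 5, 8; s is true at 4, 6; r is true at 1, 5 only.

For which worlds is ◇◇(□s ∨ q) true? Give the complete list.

Let φ = ◇◇(□s ∨ q). Evaluate φ at each world:
  0 (successors {2, 5, 6, 7, 8}): φ is true.
  1 (successors {0, 3, 4, 6, 7}): φ is true.
  2 (successors {0, 2, 4, 5}): φ is true.
  3 (successors {1, 2, 3, 5, 7}): φ is true.
  4 (successors {1, 2, 3, 5, 7, 8}): φ is true.
  5 (successors {0, 4, 5, 6, 7, 8}): φ is true.
  6 (successors {1, 3, 5, 7, 8}): φ is true.
  7 (successors {0, 1, 6, 7, 8}): φ is true.
  8 (successors {1, 2, 3, 5, 7}): φ is true.
For instance, at 0:
  At 0: ◇◇(□s ∨ q) requires ◇(□s ∨ q) at some successor in {2, 5, 6, 7, 8}.
    ◇(□s ∨ q) holds at 2, so ◇◇(□s ∨ q) is true at 0.
      At 2: ◇(□s ∨ q) requires □s ∨ q at some successor in {0, 2, 4, 5}.
        □s ∨ q holds at 0, so ◇(□s ∨ q) is true at 2.
Satisfying worlds: {0, 1, 2, 3, 4, 5, 6, 7, 8}

0, 1, 2, 3, 4, 5, 6, 7, 8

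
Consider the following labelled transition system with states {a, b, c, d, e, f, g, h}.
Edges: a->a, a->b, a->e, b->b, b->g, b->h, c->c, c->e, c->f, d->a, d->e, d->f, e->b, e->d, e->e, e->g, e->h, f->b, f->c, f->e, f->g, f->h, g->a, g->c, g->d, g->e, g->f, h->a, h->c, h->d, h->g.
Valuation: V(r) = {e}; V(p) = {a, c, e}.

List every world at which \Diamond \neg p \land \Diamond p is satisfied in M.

Let φ = \Diamond \neg p \land \Diamond p. Evaluate φ at each world:
  a (successors {a, b, e}): φ is true.
  b (successors {b, g, h}): φ is false.
  c (successors {c, e, f}): φ is true.
  d (successors {a, e, f}): φ is true.
  e (successors {b, d, e, g, h}): φ is true.
  f (successors {b, c, e, g, h}): φ is true.
  g (successors {a, c, d, e, f}): φ is true.
  h (successors {a, c, d, g}): φ is true.
For instance, at a:
  At a: \Diamond \neg p is true, \Diamond p is true, so \Diamond \neg p \land \Diamond p is true.
    At a: \Diamond \neg p requires \neg p at some successor in {a, b, e}.
      \neg p holds at b, so \Diamond \neg p is true at a.
    At a: \Diamond p requires p at some successor in {a, b, e}.
      p holds at a, so \Diamond p is true at a.
Satisfying worlds: {a, c, d, e, f, g, h}

a, c, d, e, f, g, h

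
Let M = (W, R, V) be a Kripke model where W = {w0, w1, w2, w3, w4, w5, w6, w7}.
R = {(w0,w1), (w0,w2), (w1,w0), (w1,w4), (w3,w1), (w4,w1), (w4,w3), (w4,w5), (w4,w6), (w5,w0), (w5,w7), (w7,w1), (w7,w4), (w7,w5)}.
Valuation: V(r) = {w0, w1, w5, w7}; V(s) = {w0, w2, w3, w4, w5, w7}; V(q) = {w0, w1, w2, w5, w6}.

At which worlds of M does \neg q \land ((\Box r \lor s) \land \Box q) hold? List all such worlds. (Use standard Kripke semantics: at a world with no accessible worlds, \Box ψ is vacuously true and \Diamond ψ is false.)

Let φ = \neg q \land ((\Box r \lor s) \land \Box q). Evaluate φ at each world:
  w0 (successors {w1, w2}): φ is false.
  w1 (successors {w0, w4}): φ is false.
  w2 (successors ∅): φ is false.
  w3 (successors {w1}): φ is true.
  w4 (successors {w1, w3, w5, w6}): φ is false.
  w5 (successors {w0, w7}): φ is false.
  w6 (successors ∅): φ is false.
  w7 (successors {w1, w4, w5}): φ is false.
For instance, at w7:
  At w7: \neg q is true, (\Box r \lor s) \land \Box q is false, so \neg q \land ((\Box r \lor s) \land \Box q) is false.
    At w7: \Box r \lor s is true, \Box q is false, so (\Box r \lor s) \land \Box q is false.
      At w7: \Box r is false, s is true, so \Box r \lor s is true.
      At w7: \Box q requires q at every successor {w1, w4, w5}.
        q fails at w4, so \Box q is false at w7.
Satisfying worlds: {w3}

w3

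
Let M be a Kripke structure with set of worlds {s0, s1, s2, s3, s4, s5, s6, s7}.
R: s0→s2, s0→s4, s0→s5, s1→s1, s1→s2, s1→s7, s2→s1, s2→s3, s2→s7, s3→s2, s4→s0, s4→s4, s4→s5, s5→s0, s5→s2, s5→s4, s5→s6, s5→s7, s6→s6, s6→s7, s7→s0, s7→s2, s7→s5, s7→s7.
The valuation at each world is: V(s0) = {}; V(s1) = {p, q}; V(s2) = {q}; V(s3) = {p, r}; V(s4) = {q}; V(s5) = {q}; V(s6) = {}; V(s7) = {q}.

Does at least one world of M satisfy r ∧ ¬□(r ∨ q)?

Let φ = r ∧ ¬□(r ∨ q). Evaluate φ at each world:
  s0 (successors {s2, s4, s5}): φ is false.
  s1 (successors {s1, s2, s7}): φ is false.
  s2 (successors {s1, s3, s7}): φ is false.
  s3 (successors {s2}): φ is false.
  s4 (successors {s0, s4, s5}): φ is false.
  s5 (successors {s0, s2, s4, s6, s7}): φ is false.
  s6 (successors {s6, s7}): φ is false.
  s7 (successors {s0, s2, s5, s7}): φ is false.
For instance, at s5:
  At s5: r is false, ¬□(r ∨ q) is true, so r ∧ ¬□(r ∨ q) is false.
    At s5: □(r ∨ q) is false, so ¬□(r ∨ q) is true.
      At s5: □(r ∨ q) requires r ∨ q at every successor {s0, s2, s4, s6, s7}.
        r ∨ q fails at s0, so □(r ∨ q) is false at s5.

No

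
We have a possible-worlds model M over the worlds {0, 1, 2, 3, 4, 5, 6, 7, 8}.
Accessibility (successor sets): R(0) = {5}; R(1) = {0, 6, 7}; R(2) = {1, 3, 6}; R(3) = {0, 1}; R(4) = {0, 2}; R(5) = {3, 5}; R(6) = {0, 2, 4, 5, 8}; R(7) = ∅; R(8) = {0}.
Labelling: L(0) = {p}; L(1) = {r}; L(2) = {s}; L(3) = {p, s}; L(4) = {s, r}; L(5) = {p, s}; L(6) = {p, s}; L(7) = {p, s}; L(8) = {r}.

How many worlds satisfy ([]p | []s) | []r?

Let φ = ([]p | []s) | []r. Evaluate φ at each world:
  0 (successors {5}): φ is true.
  1 (successors {0, 6, 7}): φ is true.
  2 (successors {1, 3, 6}): φ is false.
  3 (successors {0, 1}): φ is false.
  4 (successors {0, 2}): φ is false.
  5 (successors {3, 5}): φ is true.
  6 (successors {0, 2, 4, 5, 8}): φ is false.
  7 (successors ∅): φ is true.
  8 (successors {0}): φ is true.
For instance, at 0:
  At 0: []p | []s is true, []r is false, so ([]p | []s) | []r is true.
    At 0: []p is true, []s is true, so []p | []s is true.
      At 0: []p requires p at every successor {5}.
        At 5: p is true.
      So []p is true at 0.
      At 0: []s requires s at every successor {5}.
        At 5: s is true.
      So []s is true at 0.
    At 0: []r requires r at every successor {5}.
      r fails at 5, so []r is false at 0.
Satisfying worlds: {0, 1, 5, 7, 8}

5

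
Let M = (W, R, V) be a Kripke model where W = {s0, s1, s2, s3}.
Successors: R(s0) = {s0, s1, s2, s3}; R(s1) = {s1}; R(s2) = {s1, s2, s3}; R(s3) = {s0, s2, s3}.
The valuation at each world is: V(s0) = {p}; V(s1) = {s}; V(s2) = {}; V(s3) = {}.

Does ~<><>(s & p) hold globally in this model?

Yes

Let φ = ~<><>(s & p). Evaluate φ at each world:
  s0 (successors {s0, s1, s2, s3}): φ is true.
  s1 (successors {s1}): φ is true.
  s2 (successors {s1, s2, s3}): φ is true.
  s3 (successors {s0, s2, s3}): φ is true.
For instance, at s2:
  At s2: <><>(s & p) is false, so ~<><>(s & p) is true.
    At s2: <><>(s & p) requires <>(s & p) at some successor in {s1, s2, s3}.
      At s1: <>(s & p) is false.
      At s2: <>(s & p) is false.
      At s3: <>(s & p) is false.
    So <><>(s & p) is false at s2.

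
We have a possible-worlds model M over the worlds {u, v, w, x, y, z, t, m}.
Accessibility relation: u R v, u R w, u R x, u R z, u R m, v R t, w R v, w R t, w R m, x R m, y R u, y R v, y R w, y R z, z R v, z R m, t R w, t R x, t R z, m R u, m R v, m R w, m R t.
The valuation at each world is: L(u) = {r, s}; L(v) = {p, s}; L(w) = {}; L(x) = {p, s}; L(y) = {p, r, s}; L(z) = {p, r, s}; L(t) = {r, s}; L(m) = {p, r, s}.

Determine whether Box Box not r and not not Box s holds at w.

No

Recall that Box ψ holds at a world iff ψ holds at every accessible world, and Dia ψ holds iff ψ holds at some accessible world.
At w: Box Box not r is false, not not Box s is true, so Box Box not r and not not Box s is false.
  At w: Box Box not r requires Box not r at every successor {v, t, m}.
    Box not r fails at v, so Box Box not r is false at w.
      At v: Box not r requires not r at every successor {t}.
        not r fails at t, so Box not r is false at v.
  At w: not Box s is false, so not not Box s is true.
    At w: Box s is true, so not Box s is false.
      At w: Box s requires s at every successor {v, t, m}.
        At v: s is true.
        At t: s is true.
        At m: s is true.
      So Box s is true at w.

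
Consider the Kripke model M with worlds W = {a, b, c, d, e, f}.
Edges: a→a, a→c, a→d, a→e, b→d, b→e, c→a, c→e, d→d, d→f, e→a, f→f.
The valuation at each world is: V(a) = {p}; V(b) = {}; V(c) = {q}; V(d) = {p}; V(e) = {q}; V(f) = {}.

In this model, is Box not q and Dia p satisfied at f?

Recall that Box ψ holds at a world iff ψ holds at every accessible world, and Dia ψ holds iff ψ holds at some accessible world.
At f: Box not q is true, Dia p is false, so Box not q and Dia p is false.
  At f: Box not q requires not q at every successor {f}.
    At f: not q is true.
  So Box not q is true at f.
  At f: Dia p requires p at some successor in {f}.
    At f: p is false.
  So Dia p is false at f.

No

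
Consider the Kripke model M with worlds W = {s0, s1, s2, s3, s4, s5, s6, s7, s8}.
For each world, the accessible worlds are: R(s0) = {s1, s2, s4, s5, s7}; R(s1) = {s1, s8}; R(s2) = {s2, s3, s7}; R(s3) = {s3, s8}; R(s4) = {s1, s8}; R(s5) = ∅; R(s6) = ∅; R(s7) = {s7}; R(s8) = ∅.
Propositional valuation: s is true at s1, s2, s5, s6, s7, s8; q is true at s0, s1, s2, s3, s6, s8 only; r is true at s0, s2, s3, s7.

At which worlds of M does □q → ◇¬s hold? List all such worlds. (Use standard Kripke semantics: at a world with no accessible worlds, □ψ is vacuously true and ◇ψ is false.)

Let φ = □q → ◇¬s. Evaluate φ at each world:
  s0 (successors {s1, s2, s4, s5, s7}): φ is true.
  s1 (successors {s1, s8}): φ is false.
  s2 (successors {s2, s3, s7}): φ is true.
  s3 (successors {s3, s8}): φ is true.
  s4 (successors {s1, s8}): φ is false.
  s5 (successors ∅): φ is false.
  s6 (successors ∅): φ is false.
  s7 (successors {s7}): φ is true.
  s8 (successors ∅): φ is false.
For instance, at s1:
  At s1: □q is true, ◇¬s is false, so □q → ◇¬s is false.
    At s1: □q requires q at every successor {s1, s8}.
      At s1: q is true.
      At s8: q is true.
    So □q is true at s1.
    At s1: ◇¬s requires ¬s at some successor in {s1, s8}.
      At s1: ¬s is false.
      At s8: ¬s is false.
    So ◇¬s is false at s1.
Satisfying worlds: {s0, s2, s3, s7}

s0, s2, s3, s7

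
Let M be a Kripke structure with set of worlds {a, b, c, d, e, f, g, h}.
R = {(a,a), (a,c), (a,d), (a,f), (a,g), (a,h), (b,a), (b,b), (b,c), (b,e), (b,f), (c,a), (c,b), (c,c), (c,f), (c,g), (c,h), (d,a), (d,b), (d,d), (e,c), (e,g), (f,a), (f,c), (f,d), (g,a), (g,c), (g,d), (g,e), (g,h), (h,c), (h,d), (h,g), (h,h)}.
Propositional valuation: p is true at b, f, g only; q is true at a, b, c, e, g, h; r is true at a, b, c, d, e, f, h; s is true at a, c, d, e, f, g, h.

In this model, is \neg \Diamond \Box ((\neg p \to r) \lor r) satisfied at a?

At a: \Diamond \Box ((\neg p \to r) \lor r) is true, so \neg \Diamond \Box ((\neg p \to r) \lor r) is false.
  At a: \Diamond \Box ((\neg p \to r) \lor r) requires \Box ((\neg p \to r) \lor r) at some successor in {a, c, d, f, g, h}.
    \Box ((\neg p \to r) \lor r) holds at a, so \Diamond \Box ((\neg p \to r) \lor r) is true at a.
      At a: \Box ((\neg p \to r) \lor r) requires (\neg p \to r) \lor r at every successor {a, c, d, f, g, h}.
        At a: (\neg p \to r) \lor r is true.
        At c: (\neg p \to r) \lor r is true.
        At d: (\neg p \to r) \lor r is true.
        At f: (\neg p \to r) \lor r is true.
        At g: (\neg p \to r) \lor r is true.
        At h: (\neg p \to r) \lor r is true.
      So \Box ((\neg p \to r) \lor r) is true at a.

No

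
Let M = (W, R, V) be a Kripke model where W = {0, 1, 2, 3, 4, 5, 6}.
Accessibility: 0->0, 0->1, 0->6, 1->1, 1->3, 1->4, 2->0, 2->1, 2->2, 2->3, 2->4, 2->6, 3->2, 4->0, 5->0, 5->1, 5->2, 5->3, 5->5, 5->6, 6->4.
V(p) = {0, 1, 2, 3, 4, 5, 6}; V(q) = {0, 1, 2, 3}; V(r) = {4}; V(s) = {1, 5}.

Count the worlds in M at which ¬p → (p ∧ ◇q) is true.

7

Let φ = ¬p → (p ∧ ◇q). Evaluate φ at each world:
  0 (successors {0, 1, 6}): φ is true.
  1 (successors {1, 3, 4}): φ is true.
  2 (successors {0, 1, 2, 3, 4, 6}): φ is true.
  3 (successors {2}): φ is true.
  4 (successors {0}): φ is true.
  5 (successors {0, 1, 2, 3, 5, 6}): φ is true.
  6 (successors {4}): φ is true.
For instance, at 3:
  At 3: ¬p is false, p ∧ ◇q is true, so ¬p → (p ∧ ◇q) is true.
    At 3: p is true, ◇q is true, so p ∧ ◇q is true.
      At 3: ◇q requires q at some successor in {2}.
        q holds at 2, so ◇q is true at 3.
Satisfying worlds: {0, 1, 2, 3, 4, 5, 6}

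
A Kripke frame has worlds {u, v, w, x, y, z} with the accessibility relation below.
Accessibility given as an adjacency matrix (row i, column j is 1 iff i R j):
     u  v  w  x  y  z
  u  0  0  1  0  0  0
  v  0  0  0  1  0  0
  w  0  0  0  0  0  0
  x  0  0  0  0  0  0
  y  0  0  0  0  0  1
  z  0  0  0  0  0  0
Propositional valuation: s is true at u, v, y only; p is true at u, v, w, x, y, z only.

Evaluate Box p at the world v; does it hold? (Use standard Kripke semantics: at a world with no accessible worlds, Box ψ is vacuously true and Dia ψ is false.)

Yes

At v: Box p requires p at every successor {x}.
  At x: p is true.
So Box p is true at v.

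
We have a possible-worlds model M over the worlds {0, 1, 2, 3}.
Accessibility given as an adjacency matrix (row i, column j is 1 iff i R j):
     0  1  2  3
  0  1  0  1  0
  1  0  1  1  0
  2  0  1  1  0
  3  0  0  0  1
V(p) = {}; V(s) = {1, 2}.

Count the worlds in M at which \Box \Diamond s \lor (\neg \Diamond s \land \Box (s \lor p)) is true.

Recall that \Box ψ holds at a world iff ψ holds at every accessible world, and \Diamond ψ holds iff ψ holds at some accessible world.
Let φ = \Box \Diamond s \lor (\neg \Diamond s \land \Box (s \lor p)). Evaluate φ at each world:
  0 (successors {0, 2}): φ is true.
  1 (successors {1, 2}): φ is true.
  2 (successors {1, 2}): φ is true.
  3 (successors {3}): φ is false.
For instance, at 0:
  At 0: \Box \Diamond s is true, \neg \Diamond s \land \Box (s \lor p) is false, so \Box \Diamond s \lor (\neg \Diamond s \land \Box (s \lor p)) is true.
    At 0: \Box \Diamond s requires \Diamond s at every successor {0, 2}.
      At 0: \Diamond s is true.
      At 2: \Diamond s is true.
    So \Box \Diamond s is true at 0.
    At 0: \neg \Diamond s is false, \Box (s \lor p) is false, so \neg \Diamond s \land \Box (s \lor p) is false.
      At 0: \Diamond s is true, so \neg \Diamond s is false.
      At 0: \Box (s \lor p) requires s \lor p at every successor {0, 2}.
        s \lor p fails at 0, so \Box (s \lor p) is false at 0.
Satisfying worlds: {0, 1, 2}

3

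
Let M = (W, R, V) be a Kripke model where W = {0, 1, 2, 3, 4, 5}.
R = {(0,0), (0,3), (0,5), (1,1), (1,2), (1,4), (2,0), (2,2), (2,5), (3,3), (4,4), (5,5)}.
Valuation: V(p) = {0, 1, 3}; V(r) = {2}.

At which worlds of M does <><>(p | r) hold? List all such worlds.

Let φ = <><>(p | r). Evaluate φ at each world:
  0 (successors {0, 3, 5}): φ is true.
  1 (successors {1, 2, 4}): φ is true.
  2 (successors {0, 2, 5}): φ is true.
  3 (successors {3}): φ is true.
  4 (successors {4}): φ is false.
  5 (successors {5}): φ is false.
For instance, at 5:
  At 5: <><>(p | r) requires <>(p | r) at some successor in {5}.
    At 5: <>(p | r) is false.
  So <><>(p | r) is false at 5.
Satisfying worlds: {0, 1, 2, 3}

0, 1, 2, 3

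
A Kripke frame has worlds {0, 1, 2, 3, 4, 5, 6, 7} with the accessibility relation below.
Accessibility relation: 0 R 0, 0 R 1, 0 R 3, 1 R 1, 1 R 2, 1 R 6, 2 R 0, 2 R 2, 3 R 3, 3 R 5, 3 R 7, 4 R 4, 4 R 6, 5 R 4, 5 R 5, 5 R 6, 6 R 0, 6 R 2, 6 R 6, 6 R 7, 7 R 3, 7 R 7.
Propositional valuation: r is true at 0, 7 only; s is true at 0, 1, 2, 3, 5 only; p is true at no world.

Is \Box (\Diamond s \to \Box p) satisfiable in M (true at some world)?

No

Let φ = \Box (\Diamond s \to \Box p). Evaluate φ at each world:
  0 (successors {0, 1, 3}): φ is false.
  1 (successors {1, 2, 6}): φ is false.
  2 (successors {0, 2}): φ is false.
  3 (successors {3, 5, 7}): φ is false.
  4 (successors {4, 6}): φ is false.
  5 (successors {4, 5, 6}): φ is false.
  6 (successors {0, 2, 6, 7}): φ is false.
  7 (successors {3, 7}): φ is false.
For instance, at 1:
  At 1: \Box (\Diamond s \to \Box p) requires \Diamond s \to \Box p at every successor {1, 2, 6}.
    \Diamond s \to \Box p fails at 1, so \Box (\Diamond s \to \Box p) is false at 1.
      At 1: \Diamond s is true, \Box p is false, so \Diamond s \to \Box p is false.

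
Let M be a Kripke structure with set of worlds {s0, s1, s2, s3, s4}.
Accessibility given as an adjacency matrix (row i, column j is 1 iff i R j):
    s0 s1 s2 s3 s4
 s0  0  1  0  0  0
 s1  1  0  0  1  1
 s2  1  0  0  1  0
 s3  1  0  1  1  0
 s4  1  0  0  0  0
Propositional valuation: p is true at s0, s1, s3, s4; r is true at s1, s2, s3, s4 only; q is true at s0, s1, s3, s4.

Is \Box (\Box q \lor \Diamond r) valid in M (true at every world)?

Yes

Let φ = \Box (\Box q \lor \Diamond r). Evaluate φ at each world:
  s0 (successors {s1}): φ is true.
  s1 (successors {s0, s3, s4}): φ is true.
  s2 (successors {s0, s3}): φ is true.
  s3 (successors {s0, s2, s3}): φ is true.
  s4 (successors {s0}): φ is true.
For instance, at s0:
  At s0: \Box (\Box q \lor \Diamond r) requires \Box q \lor \Diamond r at every successor {s1}.
      At s1: \Box q is true, \Diamond r is true, so \Box q \lor \Diamond r is true.
  So \Box (\Box q \lor \Diamond r) is true at s0.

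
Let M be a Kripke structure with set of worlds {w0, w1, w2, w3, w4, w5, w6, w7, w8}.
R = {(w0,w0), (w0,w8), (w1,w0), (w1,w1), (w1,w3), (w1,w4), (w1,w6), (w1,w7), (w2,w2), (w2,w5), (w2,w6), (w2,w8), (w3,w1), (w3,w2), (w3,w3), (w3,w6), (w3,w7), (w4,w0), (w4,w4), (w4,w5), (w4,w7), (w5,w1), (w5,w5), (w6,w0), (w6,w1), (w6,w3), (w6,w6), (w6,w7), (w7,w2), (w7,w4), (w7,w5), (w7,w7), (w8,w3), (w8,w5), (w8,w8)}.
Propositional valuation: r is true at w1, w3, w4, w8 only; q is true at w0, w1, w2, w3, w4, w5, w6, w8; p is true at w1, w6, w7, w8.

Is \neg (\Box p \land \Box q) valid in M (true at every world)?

Yes

Let φ = \neg (\Box p \land \Box q). Evaluate φ at each world:
  w0 (successors {w0, w8}): φ is true.
  w1 (successors {w0, w1, w3, w4, w6, w7}): φ is true.
  w2 (successors {w2, w5, w6, w8}): φ is true.
  w3 (successors {w1, w2, w3, w6, w7}): φ is true.
  w4 (successors {w0, w4, w5, w7}): φ is true.
  w5 (successors {w1, w5}): φ is true.
  w6 (successors {w0, w1, w3, w6, w7}): φ is true.
  w7 (successors {w2, w4, w5, w7}): φ is true.
  w8 (successors {w3, w5, w8}): φ is true.
For instance, at w7:
  At w7: \Box p \land \Box q is false, so \neg (\Box p \land \Box q) is true.
    At w7: \Box p is false, \Box q is false, so \Box p \land \Box q is false.
      At w7: \Box p requires p at every successor {w2, w4, w5, w7}.
        p fails at w2, so \Box p is false at w7.
      At w7: \Box q requires q at every successor {w2, w4, w5, w7}.
        q fails at w7, so \Box q is false at w7.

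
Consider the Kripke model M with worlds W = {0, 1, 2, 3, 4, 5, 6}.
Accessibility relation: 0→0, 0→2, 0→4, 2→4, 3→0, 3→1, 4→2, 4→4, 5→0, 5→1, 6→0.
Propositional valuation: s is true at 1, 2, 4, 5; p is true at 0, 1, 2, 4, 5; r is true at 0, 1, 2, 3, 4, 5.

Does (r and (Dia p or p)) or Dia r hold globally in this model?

Yes

Let φ = (r and (Dia p or p)) or Dia r. Evaluate φ at each world:
  0 (successors {0, 2, 4}): φ is true.
  1 (successors ∅): φ is true.
  2 (successors {4}): φ is true.
  3 (successors {0, 1}): φ is true.
  4 (successors {2, 4}): φ is true.
  5 (successors {0, 1}): φ is true.
  6 (successors {0}): φ is true.
For instance, at 4:
  At 4: r and (Dia p or p) is true, Dia r is true, so (r and (Dia p or p)) or Dia r is true.
    At 4: r is true, Dia p or p is true, so r and (Dia p or p) is true.
      At 4: Dia p is true, p is true, so Dia p or p is true.
    At 4: Dia r requires r at some successor in {2, 4}.
      r holds at 2, so Dia r is true at 4.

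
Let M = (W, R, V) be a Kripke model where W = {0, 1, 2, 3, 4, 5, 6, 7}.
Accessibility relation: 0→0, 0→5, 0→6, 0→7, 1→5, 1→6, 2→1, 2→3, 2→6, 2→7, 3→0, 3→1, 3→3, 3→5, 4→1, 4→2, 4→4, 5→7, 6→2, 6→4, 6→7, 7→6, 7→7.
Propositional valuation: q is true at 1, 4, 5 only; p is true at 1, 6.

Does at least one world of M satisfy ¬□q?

Yes

Let φ = ¬□q. Evaluate φ at each world:
  0 (successors {0, 5, 6, 7}): φ is true.
  1 (successors {5, 6}): φ is true.
  2 (successors {1, 3, 6, 7}): φ is true.
  3 (successors {0, 1, 3, 5}): φ is true.
  4 (successors {1, 2, 4}): φ is true.
  5 (successors {7}): φ is true.
  6 (successors {2, 4, 7}): φ is true.
  7 (successors {6, 7}): φ is true.
Detail at 0 (witness):
  At 0: □q is false, so ¬□q is true.
    At 0: □q requires q at every successor {0, 5, 6, 7}.
      q fails at 0, so □q is false at 0.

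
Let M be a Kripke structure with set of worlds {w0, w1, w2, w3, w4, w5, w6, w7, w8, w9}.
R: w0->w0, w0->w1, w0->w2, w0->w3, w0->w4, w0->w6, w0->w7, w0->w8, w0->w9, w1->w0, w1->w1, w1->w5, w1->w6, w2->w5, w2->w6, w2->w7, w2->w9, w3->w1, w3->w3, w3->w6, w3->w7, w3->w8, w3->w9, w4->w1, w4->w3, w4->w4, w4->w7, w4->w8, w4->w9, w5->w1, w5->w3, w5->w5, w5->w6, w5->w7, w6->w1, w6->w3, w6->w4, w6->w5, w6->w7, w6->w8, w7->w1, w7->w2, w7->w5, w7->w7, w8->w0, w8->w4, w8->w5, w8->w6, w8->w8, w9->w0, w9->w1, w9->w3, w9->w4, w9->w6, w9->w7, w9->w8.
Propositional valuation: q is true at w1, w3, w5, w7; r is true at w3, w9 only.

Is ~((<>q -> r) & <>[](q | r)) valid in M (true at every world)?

Yes

Let φ = ~((<>q -> r) & <>[](q | r)). Evaluate φ at each world:
  w0 (successors {w0, w1, w2, w3, w4, w6, w7, w8, w9}): φ is true.
  w1 (successors {w0, w1, w5, w6}): φ is true.
  w2 (successors {w5, w6, w7, w9}): φ is true.
  w3 (successors {w1, w3, w6, w7, w8, w9}): φ is true.
  w4 (successors {w1, w3, w4, w7, w8, w9}): φ is true.
  w5 (successors {w1, w3, w5, w6, w7}): φ is true.
  w6 (successors {w1, w3, w4, w5, w7, w8}): φ is true.
  w7 (successors {w1, w2, w5, w7}): φ is true.
  w8 (successors {w0, w4, w5, w6, w8}): φ is true.
  w9 (successors {w0, w1, w3, w4, w6, w7, w8}): φ is true.
For instance, at w5:
  At w5: (<>q -> r) & <>[](q | r) is false, so ~((<>q -> r) & <>[](q | r)) is true.
    At w5: <>q -> r is false, <>[](q | r) is false, so (<>q -> r) & <>[](q | r) is false.
      At w5: <>q is true, r is false, so <>q -> r is false.
      At w5: <>[](q | r) requires [](q | r) at some successor in {w1, w3, w5, w6, w7}.
        At w1: [](q | r) is false.
        At w3: [](q | r) is false.
        At w5: [](q | r) is false.
        At w6: [](q | r) is false.
        At w7: [](q | r) is false.
      So <>[](q | r) is false at w5.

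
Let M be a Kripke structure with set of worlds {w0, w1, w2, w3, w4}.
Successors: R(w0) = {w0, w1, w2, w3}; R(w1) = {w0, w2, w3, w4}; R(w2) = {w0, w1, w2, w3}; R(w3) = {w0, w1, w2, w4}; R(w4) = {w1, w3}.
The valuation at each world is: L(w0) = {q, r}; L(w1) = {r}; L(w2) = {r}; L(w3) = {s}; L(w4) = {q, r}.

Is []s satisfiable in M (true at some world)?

No

Recall that []ψ holds at a world iff ψ holds at every accessible world, and <>ψ holds iff ψ holds at some accessible world.
Let φ = []s. Evaluate φ at each world:
  w0 (successors {w0, w1, w2, w3}): φ is false.
  w1 (successors {w0, w2, w3, w4}): φ is false.
  w2 (successors {w0, w1, w2, w3}): φ is false.
  w3 (successors {w0, w1, w2, w4}): φ is false.
  w4 (successors {w1, w3}): φ is false.
For instance, at w3:
  At w3: []s requires s at every successor {w0, w1, w2, w4}.
    s fails at w0, so []s is false at w3.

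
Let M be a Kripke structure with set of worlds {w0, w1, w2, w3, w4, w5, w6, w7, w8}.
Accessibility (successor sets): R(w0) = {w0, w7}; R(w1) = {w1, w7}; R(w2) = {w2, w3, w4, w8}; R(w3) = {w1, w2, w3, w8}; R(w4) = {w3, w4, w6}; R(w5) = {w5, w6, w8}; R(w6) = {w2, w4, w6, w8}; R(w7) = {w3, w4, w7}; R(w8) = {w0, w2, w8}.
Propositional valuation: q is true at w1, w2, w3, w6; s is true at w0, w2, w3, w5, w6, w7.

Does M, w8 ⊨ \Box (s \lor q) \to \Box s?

Recall that \Box ψ holds at a world iff ψ holds at every accessible world, and \Diamond ψ holds iff ψ holds at some accessible world.
At w8: \Box (s \lor q) is false, \Box s is false, so \Box (s \lor q) \to \Box s is true.
  At w8: \Box (s \lor q) requires s \lor q at every successor {w0, w2, w8}.
    s \lor q fails at w8, so \Box (s \lor q) is false at w8.
  At w8: \Box s requires s at every successor {w0, w2, w8}.
    s fails at w8, so \Box s is false at w8.

Yes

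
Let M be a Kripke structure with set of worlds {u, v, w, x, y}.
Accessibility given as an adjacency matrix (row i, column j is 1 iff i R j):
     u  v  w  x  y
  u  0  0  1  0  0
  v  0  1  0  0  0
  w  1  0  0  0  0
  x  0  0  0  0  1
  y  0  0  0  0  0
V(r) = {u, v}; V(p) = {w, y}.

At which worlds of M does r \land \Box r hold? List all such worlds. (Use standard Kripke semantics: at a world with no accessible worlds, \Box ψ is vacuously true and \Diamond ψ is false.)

v

Let φ = r \land \Box r. Evaluate φ at each world:
  u (successors {w}): φ is false.
  v (successors {v}): φ is true.
  w (successors {u}): φ is false.
  x (successors {y}): φ is false.
  y (successors ∅): φ is false.
For instance, at x:
  At x: r is false, \Box r is false, so r \land \Box r is false.
    At x: \Box r requires r at every successor {y}.
      r fails at y, so \Box r is false at x.
Satisfying worlds: {v}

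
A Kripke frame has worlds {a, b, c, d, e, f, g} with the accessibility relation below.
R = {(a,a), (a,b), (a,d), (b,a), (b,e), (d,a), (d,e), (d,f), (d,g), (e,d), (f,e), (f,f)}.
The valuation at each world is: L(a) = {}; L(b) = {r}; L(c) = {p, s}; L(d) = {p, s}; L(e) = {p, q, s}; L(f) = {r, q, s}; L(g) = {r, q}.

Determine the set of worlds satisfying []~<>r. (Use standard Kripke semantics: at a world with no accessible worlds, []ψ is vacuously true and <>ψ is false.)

c, g

Let φ = []~<>r. Evaluate φ at each world:
  a (successors {a, b, d}): φ is false.
  b (successors {a, e}): φ is false.
  c (successors ∅): φ is true.
  d (successors {a, e, f, g}): φ is false.
  e (successors {d}): φ is false.
  f (successors {e, f}): φ is false.
  g (successors ∅): φ is true.
For instance, at d:
  At d: []~<>r requires ~<>r at every successor {a, e, f, g}.
    ~<>r fails at a, so []~<>r is false at d.
      At a: <>r is true, so ~<>r is false.
Satisfying worlds: {c, g}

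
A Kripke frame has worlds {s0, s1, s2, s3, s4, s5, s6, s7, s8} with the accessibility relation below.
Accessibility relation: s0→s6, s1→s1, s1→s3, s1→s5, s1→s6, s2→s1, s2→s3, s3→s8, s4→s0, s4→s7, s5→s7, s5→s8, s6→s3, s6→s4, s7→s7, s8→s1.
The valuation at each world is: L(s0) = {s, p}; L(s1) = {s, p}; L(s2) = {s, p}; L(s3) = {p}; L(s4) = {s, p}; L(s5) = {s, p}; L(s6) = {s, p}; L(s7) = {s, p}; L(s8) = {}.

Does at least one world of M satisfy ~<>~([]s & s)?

Recall that []ψ holds at a world iff ψ holds at every accessible world, and <>ψ holds iff ψ holds at some accessible world.
Let φ = ~<>~([]s & s). Evaluate φ at each world:
  s0 (successors {s6}): φ is false.
  s1 (successors {s1, s3, s5, s6}): φ is false.
  s2 (successors {s1, s3}): φ is false.
  s3 (successors {s8}): φ is false.
  s4 (successors {s0, s7}): φ is true.
  s5 (successors {s7, s8}): φ is false.
  s6 (successors {s3, s4}): φ is false.
  s7 (successors {s7}): φ is true.
  s8 (successors {s1}): φ is false.
Detail at s4 (witness):
  At s4: <>~([]s & s) is false, so ~<>~([]s & s) is true.
    At s4: <>~([]s & s) requires ~([]s & s) at some successor in {s0, s7}.
      At s0: ~([]s & s) is false.
      At s7: ~([]s & s) is false.
    So <>~([]s & s) is false at s4.

Yes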